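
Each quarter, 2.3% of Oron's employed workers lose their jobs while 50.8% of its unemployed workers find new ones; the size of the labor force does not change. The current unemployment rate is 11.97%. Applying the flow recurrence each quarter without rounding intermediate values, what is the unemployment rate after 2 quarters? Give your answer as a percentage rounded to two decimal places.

Unemployment rate after two quarters ≈ 6.01%.

With a fixed labor force, u_{t+1} = u_t + s·(1−u_t) − f·u_t = u_t·(1−s−f) + s.
Here 1−s−f = 0.469 and s = 0.023.
u_1 = 0.119700 × 0.469 + 0.023 = 0.079139.
u_2 = 0.079139 × 0.469 + 0.023 = 0.060116.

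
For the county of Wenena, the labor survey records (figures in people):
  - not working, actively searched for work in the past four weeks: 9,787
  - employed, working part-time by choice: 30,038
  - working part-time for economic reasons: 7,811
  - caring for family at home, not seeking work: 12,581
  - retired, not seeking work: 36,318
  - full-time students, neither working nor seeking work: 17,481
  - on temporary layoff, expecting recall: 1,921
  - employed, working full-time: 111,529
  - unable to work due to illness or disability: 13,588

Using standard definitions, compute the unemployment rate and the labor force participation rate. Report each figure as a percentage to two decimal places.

Unemployment rate ≈ 7.27%; labor force participation rate ≈ 66.83%.

Employed = 30,038 + 7,811 + 111,529 = 149,378 (anyone who worked, including part-time for economic reasons, counts as employed).
Unemployed = 9,787 + 1,921 = 11,708 (jobless and actively searching, or on temporary layoff).
Labor force = 149,378 + 11,708 = 161,086.
Not in labor force = 12,581 + 36,318 + 17,481 + 13,588 = 79,968 (those not working and not actively searching are outside the labor force).
Civilian working-age population = 161,086 + 79,968 = 241,054.
Unemployment rate = 11,708 / 161,086 = 7.27%.
Labor force participation rate = 161,086 / 241,054 = 66.83%.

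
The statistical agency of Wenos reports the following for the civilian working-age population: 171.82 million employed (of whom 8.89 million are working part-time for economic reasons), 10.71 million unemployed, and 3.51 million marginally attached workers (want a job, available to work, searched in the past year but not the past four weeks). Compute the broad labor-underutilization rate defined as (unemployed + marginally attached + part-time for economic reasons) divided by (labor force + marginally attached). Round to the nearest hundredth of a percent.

Labor force = 171.82 + 10.71 = 182.53 million.
Numerator = 10.71 + 3.51 + 8.89 = 23.11 million.
Denominator = 182.53 + 3.51 = 186.04 million.
Broad rate = 23.11 / 186.04 = 12.42%.

Broad underutilization rate ≈ 12.42%.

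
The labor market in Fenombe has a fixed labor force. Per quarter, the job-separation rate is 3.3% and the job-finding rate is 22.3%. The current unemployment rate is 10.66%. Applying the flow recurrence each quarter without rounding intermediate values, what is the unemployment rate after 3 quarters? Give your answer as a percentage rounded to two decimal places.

Unemployment rate after three quarters ≈ 11.97%.

With a fixed labor force, u_{t+1} = u_t + s·(1−u_t) − f·u_t = u_t·(1−s−f) + s.
Here 1−s−f = 0.744 and s = 0.033.
u_1 = 0.106600 × 0.744 + 0.033 = 0.112310.
u_2 = 0.112310 × 0.744 + 0.033 = 0.116559.
u_3 = 0.116559 × 0.744 + 0.033 = 0.119720.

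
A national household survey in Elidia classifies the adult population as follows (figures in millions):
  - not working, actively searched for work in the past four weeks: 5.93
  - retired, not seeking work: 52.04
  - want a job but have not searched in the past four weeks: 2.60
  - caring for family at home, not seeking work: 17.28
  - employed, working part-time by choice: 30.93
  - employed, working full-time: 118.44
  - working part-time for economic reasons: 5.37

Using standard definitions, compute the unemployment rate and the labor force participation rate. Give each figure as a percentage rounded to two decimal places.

Unemployment rate ≈ 3.69%; labor force participation rate ≈ 69.08%.

Employed = 30.93 + 118.44 + 5.37 = 154.74 million (anyone who worked, including part-time for economic reasons, counts as employed).
Unemployed = 5.93 million.
Labor force = 154.74 + 5.93 = 160.67 million.
Not in labor force = 52.04 + 2.60 + 17.28 = 71.92 million (those not working and not actively searching are outside the labor force — including those who want a job but have given up searching).
Civilian working-age population = 160.67 + 71.92 = 232.59 million.
Unemployment rate = 5.93 / 160.67 = 3.69%.
Labor force participation rate = 160.67 / 232.59 = 69.08%.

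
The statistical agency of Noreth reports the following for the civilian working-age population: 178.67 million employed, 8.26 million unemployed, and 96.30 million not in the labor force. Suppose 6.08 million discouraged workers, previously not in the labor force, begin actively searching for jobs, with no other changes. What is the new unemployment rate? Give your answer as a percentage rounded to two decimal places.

Initially, labor force = 178.67 + 8.26 = 186.93 million, so u = 8.26/186.93 = 4.42%.
After the change, unemployed and labor force both rise by 6.08 → E = 178.67, U = 14.34, labor force = 193.01 million.
New unemployment rate = 14.34 / 193.01 = 7.43%.

New unemployment rate ≈ 7.43%.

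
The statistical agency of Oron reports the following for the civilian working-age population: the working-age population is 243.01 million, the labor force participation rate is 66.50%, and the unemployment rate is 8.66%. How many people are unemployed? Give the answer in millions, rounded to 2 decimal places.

Labor force = 0.6650 × 243.01 = 161.60 million.
Unemployed = 0.0866 × 161.60 ≈ 13.99 million.

About 13.99 million are unemployed.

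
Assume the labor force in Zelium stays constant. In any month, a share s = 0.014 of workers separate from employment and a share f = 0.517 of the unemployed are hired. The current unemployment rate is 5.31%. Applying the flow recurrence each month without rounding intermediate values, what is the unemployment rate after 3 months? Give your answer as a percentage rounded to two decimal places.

With a fixed labor force, u_{t+1} = u_t + s·(1−u_t) − f·u_t = u_t·(1−s−f) + s.
Here 1−s−f = 0.469 and s = 0.014.
u_1 = 0.053100 × 0.469 + 0.014 = 0.038904.
u_2 = 0.038904 × 0.469 + 0.014 = 0.032246.
u_3 = 0.032246 × 0.469 + 0.014 = 0.029123.

Unemployment rate after three months ≈ 2.91%.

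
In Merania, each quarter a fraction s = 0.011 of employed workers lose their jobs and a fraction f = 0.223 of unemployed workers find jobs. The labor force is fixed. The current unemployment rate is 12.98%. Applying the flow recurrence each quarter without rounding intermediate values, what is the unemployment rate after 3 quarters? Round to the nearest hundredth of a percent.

With a fixed labor force, u_{t+1} = u_t + s·(1−u_t) − f·u_t = u_t·(1−s−f) + s.
Here 1−s−f = 0.766 and s = 0.011.
u_1 = 0.129800 × 0.766 + 0.011 = 0.110427.
u_2 = 0.110427 × 0.766 + 0.011 = 0.095587.
u_3 = 0.095587 × 0.766 + 0.011 = 0.084220.

Unemployment rate after three quarters ≈ 8.42%.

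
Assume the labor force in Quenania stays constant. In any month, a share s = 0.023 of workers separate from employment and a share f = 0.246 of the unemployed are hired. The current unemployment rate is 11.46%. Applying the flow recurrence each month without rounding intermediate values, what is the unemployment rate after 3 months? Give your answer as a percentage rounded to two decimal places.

With a fixed labor force, u_{t+1} = u_t + s·(1−u_t) − f·u_t = u_t·(1−s−f) + s.
Here 1−s−f = 0.731 and s = 0.023.
u_1 = 0.114600 × 0.731 + 0.023 = 0.106773.
u_2 = 0.106773 × 0.731 + 0.023 = 0.101051.
u_3 = 0.101051 × 0.731 + 0.023 = 0.096868.

Unemployment rate after three months ≈ 9.69%.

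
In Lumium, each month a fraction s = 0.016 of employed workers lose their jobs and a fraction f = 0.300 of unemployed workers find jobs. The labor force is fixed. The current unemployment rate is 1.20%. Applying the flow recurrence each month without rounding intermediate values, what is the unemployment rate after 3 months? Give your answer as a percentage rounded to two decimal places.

With a fixed labor force, u_{t+1} = u_t + s·(1−u_t) − f·u_t = u_t·(1−s−f) + s.
Here 1−s−f = 0.684 and s = 0.016.
u_1 = 0.012000 × 0.684 + 0.016 = 0.024208.
u_2 = 0.024208 × 0.684 + 0.016 = 0.032558.
u_3 = 0.032558 × 0.684 + 0.016 = 0.038270.

Unemployment rate after three months ≈ 3.83%.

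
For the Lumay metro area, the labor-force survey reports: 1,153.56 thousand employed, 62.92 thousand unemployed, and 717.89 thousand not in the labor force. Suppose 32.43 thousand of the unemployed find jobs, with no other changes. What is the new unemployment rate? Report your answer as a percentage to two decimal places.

Initially, labor force = 1,153.56 + 62.92 = 1,216.48 thousand, so u = 62.92/1,216.48 = 5.17%.
After the change, unemployed falls and employed rises by 32.43; labor force unchanged → E = 1,185.99, U = 30.49, labor force = 1,216.48 thousand.
New unemployment rate = 30.49 / 1,216.48 = 2.51%.

New unemployment rate ≈ 2.51%.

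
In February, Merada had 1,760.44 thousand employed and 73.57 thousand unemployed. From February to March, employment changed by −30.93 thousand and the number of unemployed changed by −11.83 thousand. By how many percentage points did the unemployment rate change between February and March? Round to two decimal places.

The unemployment rate changed by −0.56 percentage points.

February: labor force = 1,760.44 + 73.57 = 1,834.01; u = 73.57/1,834.01 = 4.01%.
March: labor force = 1,729.51 + 61.74 = 1,791.25; u = 61.74/1,791.25 = 3.45%.
Change = 3.45% − 4.01% = −0.56 pp.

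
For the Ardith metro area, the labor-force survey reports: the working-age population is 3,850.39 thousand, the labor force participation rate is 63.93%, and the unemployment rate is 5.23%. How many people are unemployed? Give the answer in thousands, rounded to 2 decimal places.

Labor force = 0.6393 × 3,850.39 = 2,461.55 thousand.
Unemployed = 0.0523 × 2,461.55 ≈ 128.74 thousand.

About 128.74 thousand are unemployed.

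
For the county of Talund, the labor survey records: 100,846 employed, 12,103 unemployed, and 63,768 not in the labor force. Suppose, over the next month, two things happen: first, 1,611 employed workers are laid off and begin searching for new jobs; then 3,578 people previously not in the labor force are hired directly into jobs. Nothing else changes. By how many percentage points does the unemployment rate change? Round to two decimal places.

The unemployment rate changes by +1.05 percentage points.

Initially, labor force = 100,846 + 12,103 = 112,949, so u = 12,103/112,949 = 10.72%.
After the first change, employed falls and unemployed rises by 1,611; labor force unchanged → E = 99,235, U = 13,714, labor force = 112,949.
After the second change, employed and labor force both rise by 3,578; unemployed unchanged → E = 102,813, U = 13,714, labor force = 116,527.
New unemployment rate = 13,714 / 116,527 = 11.77%.
Change = 11.77% − 10.72% = +1.05 percentage points.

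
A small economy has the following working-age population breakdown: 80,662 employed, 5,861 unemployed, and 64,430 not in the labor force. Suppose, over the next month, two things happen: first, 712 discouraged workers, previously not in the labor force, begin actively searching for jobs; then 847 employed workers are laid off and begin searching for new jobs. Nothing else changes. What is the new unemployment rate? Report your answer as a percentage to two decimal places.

New unemployment rate ≈ 8.51%.

Initially, labor force = 80,662 + 5,861 = 86,523, so u = 5,861/86,523 = 6.77%.
After the first change, unemployed and labor force both rise by 712 → E = 80,662, U = 6,573, labor force = 87,235.
After the second change, employed falls and unemployed rises by 847; labor force unchanged → E = 79,815, U = 7,420, labor force = 87,235.
New unemployment rate = 7,420 / 87,235 = 8.51%.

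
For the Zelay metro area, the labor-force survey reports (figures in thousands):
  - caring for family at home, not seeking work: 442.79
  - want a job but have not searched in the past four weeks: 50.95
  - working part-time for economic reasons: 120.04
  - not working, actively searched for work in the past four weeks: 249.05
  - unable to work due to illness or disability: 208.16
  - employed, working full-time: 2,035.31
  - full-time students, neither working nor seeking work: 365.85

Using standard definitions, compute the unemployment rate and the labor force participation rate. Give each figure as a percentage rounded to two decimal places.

Unemployment rate ≈ 10.36%; labor force participation rate ≈ 69.25%.

Employed = 120.04 + 2,035.31 = 2,155.35 thousand (anyone who worked, including part-time for economic reasons, counts as employed).
Unemployed = 249.05 thousand.
Labor force = 2,155.35 + 249.05 = 2,404.40 thousand.
Not in labor force = 442.79 + 50.95 + 208.16 + 365.85 = 1,067.75 thousand (those not working and not actively searching are outside the labor force — including those who want a job but have given up searching).
Civilian working-age population = 2,404.40 + 1,067.75 = 3,472.15 thousand.
Unemployment rate = 249.05 / 2,404.40 = 10.36%.
Labor force participation rate = 2,404.40 / 3,472.15 = 69.25%.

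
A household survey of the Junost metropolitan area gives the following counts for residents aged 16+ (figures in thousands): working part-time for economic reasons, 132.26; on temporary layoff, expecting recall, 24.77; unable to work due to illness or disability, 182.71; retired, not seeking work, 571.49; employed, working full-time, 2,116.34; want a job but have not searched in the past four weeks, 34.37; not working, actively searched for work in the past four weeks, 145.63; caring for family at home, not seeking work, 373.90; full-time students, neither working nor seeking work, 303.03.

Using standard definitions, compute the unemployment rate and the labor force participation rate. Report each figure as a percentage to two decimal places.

Unemployment rate ≈ 7.04%; labor force participation rate ≈ 62.27%.

Employed = 132.26 + 2,116.34 = 2,248.60 thousand (anyone who worked, including part-time for economic reasons, counts as employed).
Unemployed = 24.77 + 145.63 = 170.40 thousand (jobless and actively searching, or on temporary layoff).
Labor force = 2,248.60 + 170.40 = 2,419.00 thousand.
Not in labor force = 182.71 + 571.49 + 34.37 + 373.90 + 303.03 = 1,465.50 thousand (those not working and not actively searching are outside the labor force — including those who want a job but have given up searching).
Civilian working-age population = 2,419.00 + 1,465.50 = 3,884.50 thousand.
Unemployment rate = 170.40 / 2,419.00 = 7.04%.
Labor force participation rate = 2,419.00 / 3,884.50 = 62.27%.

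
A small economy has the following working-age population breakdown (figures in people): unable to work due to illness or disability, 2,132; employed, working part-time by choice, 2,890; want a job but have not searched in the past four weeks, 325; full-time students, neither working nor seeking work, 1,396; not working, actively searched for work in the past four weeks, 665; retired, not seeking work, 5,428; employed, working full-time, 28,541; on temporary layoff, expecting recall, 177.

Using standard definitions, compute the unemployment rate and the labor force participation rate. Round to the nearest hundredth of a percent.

Unemployment rate ≈ 2.61%; labor force participation rate ≈ 77.67%.

Employed = 2,890 + 28,541 = 31,431.
Unemployed = 665 + 177 = 842 (jobless and actively searching, or on temporary layoff).
Labor force = 31,431 + 842 = 32,273.
Not in labor force = 2,132 + 325 + 1,396 + 5,428 = 9,281 (those not working and not actively searching are outside the labor force — including those who want a job but have given up searching).
Civilian working-age population = 32,273 + 9,281 = 41,554.
Unemployment rate = 842 / 32,273 = 2.61%.
Labor force participation rate = 32,273 / 41,554 = 77.67%.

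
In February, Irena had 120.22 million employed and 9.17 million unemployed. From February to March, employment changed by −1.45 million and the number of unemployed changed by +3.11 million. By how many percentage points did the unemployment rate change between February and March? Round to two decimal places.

February: labor force = 120.22 + 9.17 = 129.39; u = 9.17/129.39 = 7.09%.
March: labor force = 118.77 + 12.28 = 131.05; u = 12.28/131.05 = 9.37%.
Change = 9.37% − 7.09% = +2.28 pp.

The unemployment rate changed by +2.28 percentage points.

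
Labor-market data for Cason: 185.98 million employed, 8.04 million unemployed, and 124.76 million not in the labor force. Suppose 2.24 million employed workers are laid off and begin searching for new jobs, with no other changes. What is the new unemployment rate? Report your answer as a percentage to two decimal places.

New unemployment rate ≈ 5.30%.

Initially, labor force = 185.98 + 8.04 = 194.02 million, so u = 8.04/194.02 = 4.14%.
After the change, employed falls and unemployed rises by 2.24; labor force unchanged → E = 183.74, U = 10.28, labor force = 194.02 million.
New unemployment rate = 10.28 / 194.02 = 5.30%.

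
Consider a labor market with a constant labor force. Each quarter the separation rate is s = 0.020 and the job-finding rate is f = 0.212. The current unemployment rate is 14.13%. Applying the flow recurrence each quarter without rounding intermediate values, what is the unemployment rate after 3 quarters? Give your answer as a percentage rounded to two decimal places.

Unemployment rate after three quarters ≈ 11.12%.

With a fixed labor force, u_{t+1} = u_t + s·(1−u_t) − f·u_t = u_t·(1−s−f) + s.
Here 1−s−f = 0.768 and s = 0.020.
u_1 = 0.141300 × 0.768 + 0.020 = 0.128518.
u_2 = 0.128518 × 0.768 + 0.020 = 0.118702.
u_3 = 0.118702 × 0.768 + 0.020 = 0.111163.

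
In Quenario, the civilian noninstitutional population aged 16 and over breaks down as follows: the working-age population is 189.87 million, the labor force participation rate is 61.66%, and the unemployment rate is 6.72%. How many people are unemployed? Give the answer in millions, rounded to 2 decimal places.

Labor force = 0.6166 × 189.87 = 117.07 million.
Unemployed = 0.0672 × 117.07 ≈ 7.87 million.

About 7.87 million are unemployed.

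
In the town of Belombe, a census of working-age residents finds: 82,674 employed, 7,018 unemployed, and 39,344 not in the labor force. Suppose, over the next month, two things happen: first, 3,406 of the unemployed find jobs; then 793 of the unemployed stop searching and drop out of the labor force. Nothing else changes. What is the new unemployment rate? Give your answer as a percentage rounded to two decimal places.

New unemployment rate ≈ 3.17%.

Initially, labor force = 82,674 + 7,018 = 89,692, so u = 7,018/89,692 = 7.82%.
After the first change, unemployed falls and employed rises by 3,406; labor force unchanged → E = 86,080, U = 3,612, labor force = 89,692.
After the second change, unemployed and labor force both fall by 793 → E = 86,080, U = 2,819, labor force = 88,899.
New unemployment rate = 2,819 / 88,899 = 3.17%.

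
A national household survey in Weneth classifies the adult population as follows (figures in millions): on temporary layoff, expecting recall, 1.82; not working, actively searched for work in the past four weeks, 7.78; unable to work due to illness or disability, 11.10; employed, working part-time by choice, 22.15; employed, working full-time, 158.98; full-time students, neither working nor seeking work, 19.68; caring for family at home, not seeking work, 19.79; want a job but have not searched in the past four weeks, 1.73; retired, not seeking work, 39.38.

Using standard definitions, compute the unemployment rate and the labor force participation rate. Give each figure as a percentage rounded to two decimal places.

Employed = 22.15 + 158.98 = 181.13 million.
Unemployed = 1.82 + 7.78 = 9.60 million (jobless and actively searching, or on temporary layoff).
Labor force = 181.13 + 9.60 = 190.73 million.
Not in labor force = 11.10 + 19.68 + 19.79 + 1.73 + 39.38 = 91.68 million (those not working and not actively searching are outside the labor force — including those who want a job but have given up searching).
Civilian working-age population = 190.73 + 91.68 = 282.41 million.
Unemployment rate = 9.60 / 190.73 = 5.03%.
Labor force participation rate = 190.73 / 282.41 = 67.54%.

Unemployment rate ≈ 5.03%; labor force participation rate ≈ 67.54%.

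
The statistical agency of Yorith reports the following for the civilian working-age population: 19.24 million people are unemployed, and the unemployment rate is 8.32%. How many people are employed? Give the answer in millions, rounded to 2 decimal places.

Labor force = U / u = 19.24 / 0.0832 ≈ 231.25 million.
Employed = labor force − unemployed = 231.25 − 19.24 = 212.01 million.

About 212.01 million are employed.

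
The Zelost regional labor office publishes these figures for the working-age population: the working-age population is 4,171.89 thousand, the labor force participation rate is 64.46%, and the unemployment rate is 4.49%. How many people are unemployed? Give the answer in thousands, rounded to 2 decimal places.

Labor force = 0.6446 × 4,171.89 = 2,689.20 thousand.
Unemployed = 0.0449 × 2,689.20 ≈ 120.75 thousand.

About 120.75 thousand are unemployed.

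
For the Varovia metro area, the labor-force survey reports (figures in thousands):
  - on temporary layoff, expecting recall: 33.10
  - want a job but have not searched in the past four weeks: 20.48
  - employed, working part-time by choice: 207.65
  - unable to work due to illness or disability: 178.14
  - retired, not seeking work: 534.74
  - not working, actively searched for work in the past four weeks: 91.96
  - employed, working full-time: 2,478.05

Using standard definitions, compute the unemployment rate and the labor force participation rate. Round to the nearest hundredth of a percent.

Unemployment rate ≈ 4.45%; labor force participation rate ≈ 79.31%.

Employed = 207.65 + 2,478.05 = 2,685.70 thousand.
Unemployed = 33.10 + 91.96 = 125.06 thousand (jobless and actively searching, or on temporary layoff).
Labor force = 2,685.70 + 125.06 = 2,810.76 thousand.
Not in labor force = 20.48 + 178.14 + 534.74 = 733.36 thousand (those not working and not actively searching are outside the labor force — including those who want a job but have given up searching).
Civilian working-age population = 2,810.76 + 733.36 = 3,544.12 thousand.
Unemployment rate = 125.06 / 2,810.76 = 4.45%.
Labor force participation rate = 2,810.76 / 3,544.12 = 79.31%.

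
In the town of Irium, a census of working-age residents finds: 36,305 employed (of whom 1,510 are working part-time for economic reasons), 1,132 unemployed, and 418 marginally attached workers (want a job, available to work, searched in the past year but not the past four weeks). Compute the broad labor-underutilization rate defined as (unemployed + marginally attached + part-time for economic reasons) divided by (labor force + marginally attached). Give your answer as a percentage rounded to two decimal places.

Broad underutilization rate ≈ 8.08%.

Labor force = 36,305 + 1,132 = 37,437.
Numerator = 1,132 + 418 + 1,510 = 3,060.
Denominator = 37,437 + 418 = 37,855.
Broad rate = 3,060 / 37,855 = 8.08%.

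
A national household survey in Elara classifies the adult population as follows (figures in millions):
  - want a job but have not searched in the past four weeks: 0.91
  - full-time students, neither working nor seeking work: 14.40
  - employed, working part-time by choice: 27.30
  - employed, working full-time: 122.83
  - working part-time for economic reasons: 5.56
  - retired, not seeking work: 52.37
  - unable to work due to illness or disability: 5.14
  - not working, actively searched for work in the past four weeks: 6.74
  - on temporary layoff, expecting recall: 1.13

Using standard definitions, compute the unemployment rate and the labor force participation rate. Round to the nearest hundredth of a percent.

Employed = 27.30 + 122.83 + 5.56 = 155.69 million (anyone who worked, including part-time for economic reasons, counts as employed).
Unemployed = 6.74 + 1.13 = 7.87 million (jobless and actively searching, or on temporary layoff).
Labor force = 155.69 + 7.87 = 163.56 million.
Not in labor force = 0.91 + 14.40 + 52.37 + 5.14 = 72.82 million (those not working and not actively searching are outside the labor force — including those who want a job but have given up searching).
Civilian working-age population = 163.56 + 72.82 = 236.38 million.
Unemployment rate = 7.87 / 163.56 = 4.81%.
Labor force participation rate = 163.56 / 236.38 = 69.19%.

Unemployment rate ≈ 4.81%; labor force participation rate ≈ 69.19%.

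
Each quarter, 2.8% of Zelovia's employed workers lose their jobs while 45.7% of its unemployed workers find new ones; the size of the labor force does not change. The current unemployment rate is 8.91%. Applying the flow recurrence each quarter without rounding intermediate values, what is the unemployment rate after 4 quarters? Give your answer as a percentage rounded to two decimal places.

Unemployment rate after four quarters ≈ 5.99%.

With a fixed labor force, u_{t+1} = u_t + s·(1−u_t) − f·u_t = u_t·(1−s−f) + s.
Here 1−s−f = 0.515 and s = 0.028.
u_1 = 0.089100 × 0.515 + 0.028 = 0.073887.
u_2 = 0.073887 × 0.515 + 0.028 = 0.066052.
u_3 = 0.066052 × 0.515 + 0.028 = 0.062017.
u_4 = 0.062017 × 0.515 + 0.028 = 0.059939.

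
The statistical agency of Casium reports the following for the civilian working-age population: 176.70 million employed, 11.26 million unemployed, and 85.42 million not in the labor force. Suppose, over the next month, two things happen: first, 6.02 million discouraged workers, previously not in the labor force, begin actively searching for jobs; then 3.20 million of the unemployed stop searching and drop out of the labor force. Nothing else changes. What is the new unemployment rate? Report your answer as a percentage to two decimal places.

New unemployment rate ≈ 7.38%.

Initially, labor force = 176.70 + 11.26 = 187.96 million, so u = 11.26/187.96 = 5.99%.
After the first change, unemployed and labor force both rise by 6.02 → E = 176.70, U = 17.28, labor force = 193.98 million.
After the second change, unemployed and labor force both fall by 3.20 → E = 176.70, U = 14.08, labor force = 190.78 million.
New unemployment rate = 14.08 / 190.78 = 7.38%.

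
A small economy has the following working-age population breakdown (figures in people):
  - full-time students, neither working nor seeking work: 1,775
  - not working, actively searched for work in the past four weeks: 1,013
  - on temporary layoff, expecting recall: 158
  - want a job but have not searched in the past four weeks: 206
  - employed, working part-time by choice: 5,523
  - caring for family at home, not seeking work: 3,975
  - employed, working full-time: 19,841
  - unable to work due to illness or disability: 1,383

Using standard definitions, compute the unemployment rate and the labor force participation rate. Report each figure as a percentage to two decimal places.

Employed = 5,523 + 19,841 = 25,364.
Unemployed = 1,013 + 158 = 1,171 (jobless and actively searching, or on temporary layoff).
Labor force = 25,364 + 1,171 = 26,535.
Not in labor force = 1,775 + 206 + 3,975 + 1,383 = 7,339 (those not working and not actively searching are outside the labor force — including those who want a job but have given up searching).
Civilian working-age population = 26,535 + 7,339 = 33,874.
Unemployment rate = 1,171 / 26,535 = 4.41%.
Labor force participation rate = 26,535 / 33,874 = 78.33%.

Unemployment rate ≈ 4.41%; labor force participation rate ≈ 78.33%.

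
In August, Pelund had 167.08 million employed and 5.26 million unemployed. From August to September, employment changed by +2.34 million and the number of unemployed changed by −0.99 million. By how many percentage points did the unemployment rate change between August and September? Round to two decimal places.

The unemployment rate changed by −0.59 percentage points.

August: labor force = 167.08 + 5.26 = 172.34; u = 5.26/172.34 = 3.05%.
September: labor force = 169.42 + 4.27 = 173.69; u = 4.27/173.69 = 2.46%.
Change = 2.46% − 3.05% = −0.59 pp.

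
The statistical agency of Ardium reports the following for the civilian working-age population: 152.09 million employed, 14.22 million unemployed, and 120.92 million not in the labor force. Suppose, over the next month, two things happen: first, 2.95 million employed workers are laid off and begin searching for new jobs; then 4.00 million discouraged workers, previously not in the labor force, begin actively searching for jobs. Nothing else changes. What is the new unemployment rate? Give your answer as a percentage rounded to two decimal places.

New unemployment rate ≈ 12.43%.

Initially, labor force = 152.09 + 14.22 = 166.31 million, so u = 14.22/166.31 = 8.55%.
After the first change, employed falls and unemployed rises by 2.95; labor force unchanged → E = 149.14, U = 17.17, labor force = 166.31 million.
After the second change, unemployed and labor force both rise by 4.00 → E = 149.14, U = 21.17, labor force = 170.31 million.
New unemployment rate = 21.17 / 170.31 = 12.43%.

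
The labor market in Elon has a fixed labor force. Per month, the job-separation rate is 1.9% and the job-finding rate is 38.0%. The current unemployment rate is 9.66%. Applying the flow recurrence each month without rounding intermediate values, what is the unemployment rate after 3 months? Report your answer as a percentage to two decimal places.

With a fixed labor force, u_{t+1} = u_t + s·(1−u_t) − f·u_t = u_t·(1−s−f) + s.
Here 1−s−f = 0.601 and s = 0.019.
u_1 = 0.096600 × 0.601 + 0.019 = 0.077057.
u_2 = 0.077057 × 0.601 + 0.019 = 0.065311.
u_3 = 0.065311 × 0.601 + 0.019 = 0.058252.

Unemployment rate after three months ≈ 5.83%.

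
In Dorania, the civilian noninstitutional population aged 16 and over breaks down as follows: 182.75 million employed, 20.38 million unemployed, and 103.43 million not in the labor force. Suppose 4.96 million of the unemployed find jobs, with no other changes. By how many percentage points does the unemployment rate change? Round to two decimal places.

Initially, labor force = 182.75 + 20.38 = 203.13 million, so u = 20.38/203.13 = 10.03%.
After the change, unemployed falls and employed rises by 4.96; labor force unchanged → E = 187.71, U = 15.42, labor force = 203.13 million.
New unemployment rate = 15.42 / 203.13 = 7.59%.
Change = 7.59% − 10.03% = −2.44 percentage points.

The unemployment rate changes by −2.44 percentage points.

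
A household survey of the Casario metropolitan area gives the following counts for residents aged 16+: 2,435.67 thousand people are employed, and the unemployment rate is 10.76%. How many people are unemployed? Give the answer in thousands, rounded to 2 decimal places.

Let U be the number unemployed. The labor force is E + U, and U/(E+U) = 0.1076.
So U = 0.1076 × 2,435.67 / (1 − 0.1076) = 262.0781 / 0.8924 ≈ 293.68 thousand.

About 293.68 thousand are unemployed.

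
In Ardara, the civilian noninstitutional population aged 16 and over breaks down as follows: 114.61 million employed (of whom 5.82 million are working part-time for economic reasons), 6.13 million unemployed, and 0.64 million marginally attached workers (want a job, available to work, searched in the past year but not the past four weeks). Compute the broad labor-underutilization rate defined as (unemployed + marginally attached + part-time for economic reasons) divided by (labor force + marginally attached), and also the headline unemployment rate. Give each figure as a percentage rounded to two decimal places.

Labor force = 114.61 + 6.13 = 120.74 million.
Numerator = 6.13 + 0.64 + 5.82 = 12.59 million.
Denominator = 120.74 + 0.64 = 121.38 million.
Broad rate = 12.59 / 121.38 = 10.37%.
Headline unemployment rate = 6.13 / 120.74 = 5.08%.

Broad underutilization rate ≈ 10.37%; headline unemployment rate ≈ 5.08%.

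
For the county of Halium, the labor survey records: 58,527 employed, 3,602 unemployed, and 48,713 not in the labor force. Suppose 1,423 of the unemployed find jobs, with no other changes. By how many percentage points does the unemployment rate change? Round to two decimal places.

Initially, labor force = 58,527 + 3,602 = 62,129, so u = 3,602/62,129 = 5.80%.
After the change, unemployed falls and employed rises by 1,423; labor force unchanged → E = 59,950, U = 2,179, labor force = 62,129.
New unemployment rate = 2,179 / 62,129 = 3.51%.
Change = 3.51% − 5.80% = −2.29 percentage points.

The unemployment rate changes by −2.29 percentage points.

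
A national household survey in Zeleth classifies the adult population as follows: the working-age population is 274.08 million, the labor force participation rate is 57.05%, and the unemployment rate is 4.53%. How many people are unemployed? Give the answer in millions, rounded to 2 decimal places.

Labor force = 0.5705 × 274.08 = 156.36 million.
Unemployed = 0.0453 × 156.36 ≈ 7.08 million.

About 7.08 million are unemployed.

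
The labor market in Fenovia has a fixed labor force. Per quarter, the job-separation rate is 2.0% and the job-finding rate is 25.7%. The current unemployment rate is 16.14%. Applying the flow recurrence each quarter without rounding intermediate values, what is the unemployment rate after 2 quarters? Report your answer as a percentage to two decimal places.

Unemployment rate after two quarters ≈ 11.88%.

With a fixed labor force, u_{t+1} = u_t + s·(1−u_t) − f·u_t = u_t·(1−s−f) + s.
Here 1−s−f = 0.723 and s = 0.020.
u_1 = 0.161400 × 0.723 + 0.020 = 0.136692.
u_2 = 0.136692 × 0.723 + 0.020 = 0.118828.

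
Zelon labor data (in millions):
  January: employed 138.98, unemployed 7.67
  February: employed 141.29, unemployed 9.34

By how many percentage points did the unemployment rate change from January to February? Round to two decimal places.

The unemployment rate changed by +0.97 percentage points.

January: labor force = 138.98 + 7.67 = 146.65; u = 7.67/146.65 = 5.23%.
February: labor force = 141.29 + 9.34 = 150.63; u = 9.34/150.63 = 6.20%.
Change = 6.20% − 5.23% = +0.97 pp.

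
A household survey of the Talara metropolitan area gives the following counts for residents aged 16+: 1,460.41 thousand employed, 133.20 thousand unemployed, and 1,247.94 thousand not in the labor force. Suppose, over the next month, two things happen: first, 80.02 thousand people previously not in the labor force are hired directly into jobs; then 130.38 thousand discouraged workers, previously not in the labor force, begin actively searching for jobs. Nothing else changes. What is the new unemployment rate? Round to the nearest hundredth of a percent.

Initially, labor force = 1,460.41 + 133.20 = 1,593.61 thousand, so u = 133.20/1,593.61 = 8.36%.
After the first change, employed and labor force both rise by 80.02; unemployed unchanged → E = 1,540.43, U = 133.20, labor force = 1,673.63 thousand.
After the second change, unemployed and labor force both rise by 130.38 → E = 1,540.43, U = 263.58, labor force = 1,804.01 thousand.
New unemployment rate = 263.58 / 1,804.01 = 14.61%.

New unemployment rate ≈ 14.61%.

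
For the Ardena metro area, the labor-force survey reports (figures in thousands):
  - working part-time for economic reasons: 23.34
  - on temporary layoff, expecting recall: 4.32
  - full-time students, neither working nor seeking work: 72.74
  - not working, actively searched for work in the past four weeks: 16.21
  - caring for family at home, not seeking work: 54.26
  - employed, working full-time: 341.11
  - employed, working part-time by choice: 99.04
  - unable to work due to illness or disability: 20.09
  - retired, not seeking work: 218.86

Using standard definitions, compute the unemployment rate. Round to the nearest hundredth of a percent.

Employed = 23.34 + 341.11 + 99.04 = 463.49 thousand (anyone who worked, including part-time for economic reasons, counts as employed).
Unemployed = 4.32 + 16.21 = 20.53 thousand (jobless and actively searching, or on temporary layoff).
Labor force = 463.49 + 20.53 = 484.02 thousand.
Unemployment rate = 20.53 / 484.02 = 4.24%.

Unemployment rate ≈ 4.24%.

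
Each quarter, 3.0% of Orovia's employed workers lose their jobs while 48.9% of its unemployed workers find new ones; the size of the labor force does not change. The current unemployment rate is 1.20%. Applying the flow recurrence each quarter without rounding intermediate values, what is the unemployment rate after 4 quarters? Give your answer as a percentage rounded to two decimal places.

With a fixed labor force, u_{t+1} = u_t + s·(1−u_t) − f·u_t = u_t·(1−s−f) + s.
Here 1−s−f = 0.481 and s = 0.030.
u_1 = 0.012000 × 0.481 + 0.030 = 0.035772.
u_2 = 0.035772 × 0.481 + 0.030 = 0.047206.
u_3 = 0.047206 × 0.481 + 0.030 = 0.052706.
u_4 = 0.052706 × 0.481 + 0.030 = 0.055352.

Unemployment rate after four quarters ≈ 5.54%.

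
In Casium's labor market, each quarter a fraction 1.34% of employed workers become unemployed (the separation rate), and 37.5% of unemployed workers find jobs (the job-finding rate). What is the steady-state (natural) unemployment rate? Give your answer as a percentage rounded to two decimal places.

At steady state the flows balance: s·E = f·U, so U/(E+U) = s/(s+f).
u* = 1.34 / (1.34 + 37.5) = 1.34 / 38.84 = 3.45%.

Steady-state unemployment rate ≈ 3.45%.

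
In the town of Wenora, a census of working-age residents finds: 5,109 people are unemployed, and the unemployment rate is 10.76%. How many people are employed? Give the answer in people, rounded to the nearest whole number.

About 42,372 are employed.

Labor force = U / u = 5,109 / 0.1076 ≈ 47,481.
Employed = labor force − unemployed = 47,481 − 5,109 = 42,372.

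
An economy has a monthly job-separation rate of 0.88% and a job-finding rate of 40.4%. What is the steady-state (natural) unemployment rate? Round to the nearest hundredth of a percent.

Steady-state unemployment rate ≈ 2.13%.

At steady state the flows balance: s·E = f·U, so U/(E+U) = s/(s+f).
u* = 0.88 / (0.88 + 40.4) = 0.88 / 41.28 = 2.13%.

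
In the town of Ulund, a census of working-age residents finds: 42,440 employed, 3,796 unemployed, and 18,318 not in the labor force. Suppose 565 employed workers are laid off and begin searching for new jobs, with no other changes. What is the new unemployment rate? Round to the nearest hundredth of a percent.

New unemployment rate ≈ 9.43%.

Initially, labor force = 42,440 + 3,796 = 46,236, so u = 3,796/46,236 = 8.21%.
After the change, employed falls and unemployed rises by 565; labor force unchanged → E = 41,875, U = 4,361, labor force = 46,236.
New unemployment rate = 4,361 / 46,236 = 9.43%.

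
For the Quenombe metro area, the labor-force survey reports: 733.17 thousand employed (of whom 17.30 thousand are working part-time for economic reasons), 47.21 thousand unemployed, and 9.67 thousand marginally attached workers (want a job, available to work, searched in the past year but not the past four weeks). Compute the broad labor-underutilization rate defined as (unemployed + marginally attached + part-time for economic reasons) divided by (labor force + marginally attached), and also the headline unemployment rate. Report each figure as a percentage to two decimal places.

Broad underutilization rate ≈ 9.39%; headline unemployment rate ≈ 6.05%.

Labor force = 733.17 + 47.21 = 780.38 thousand.
Numerator = 47.21 + 9.67 + 17.30 = 74.18 thousand.
Denominator = 780.38 + 9.67 = 790.05 thousand.
Broad rate = 74.18 / 790.05 = 9.39%.
Headline unemployment rate = 47.21 / 780.38 = 6.05%.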